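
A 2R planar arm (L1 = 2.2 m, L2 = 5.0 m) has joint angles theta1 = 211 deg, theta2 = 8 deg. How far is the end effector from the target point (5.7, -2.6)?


End effector via forward kinematics:
x = L1*cos(t1) + L2*cos(t1+t2) = -5.7715
y = L1*sin(t1) + L2*sin(t1+t2) = -4.2797
Distance to target:
d = sqrt((5.7 - -5.7715)^2 + (-2.6 - -4.2797)^2)
= sqrt(131.5953 + 2.8213)
= 11.5938 m


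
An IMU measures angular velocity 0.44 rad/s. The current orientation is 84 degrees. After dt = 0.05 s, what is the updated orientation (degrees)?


delta_theta = w * dt = 0.44 * 0.05 = 0.022 rad
= 1.2605 deg
theta_new = 84 + 1.2605 = 85.2605 deg


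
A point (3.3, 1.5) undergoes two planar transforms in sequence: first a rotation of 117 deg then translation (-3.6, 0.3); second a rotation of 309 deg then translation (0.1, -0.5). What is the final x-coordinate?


After transform 1:
x1 = cos(117)*3.3 - sin(117)*1.5 + -3.6 = -6.4347
y1 = sin(117)*3.3 + cos(117)*1.5 + 0.3 = 2.5593
After transform 2:
x2 = cos(309)*-6.4347 - sin(309)*2.5593 + 0.1
= -1.9605


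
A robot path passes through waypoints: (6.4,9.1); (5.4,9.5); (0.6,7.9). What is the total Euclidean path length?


Segment lengths:
  seg1 = sqrt((-1.0)^2 + (0.4)^2) = 1.077
  seg2 = sqrt((-4.8)^2 + (-1.6)^2) = 5.0596
Total = 6.1367


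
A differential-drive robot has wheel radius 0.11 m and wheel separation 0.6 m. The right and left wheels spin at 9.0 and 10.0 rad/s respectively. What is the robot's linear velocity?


vR = r*wR = 0.11*9.0 = 0.99 m/s
vL = r*wL = 0.11*10.0 = 1.1 m/s
v = (vR+vL)/2 = 1.045 m/s
omega = (vR-vL)/L = -0.1833 rad/s
linear velocity = 1.045 m/s


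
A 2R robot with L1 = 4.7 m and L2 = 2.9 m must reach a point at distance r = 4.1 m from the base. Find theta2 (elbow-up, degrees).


cos(theta2) = (r^2 - L1^2 - L2^2) / (2*L1*L2)
cos(theta2) = (16.81 - 22.09 - 8.41) / 27.26
cos(theta2) = -0.502201
theta2 = 120.1457 degrees


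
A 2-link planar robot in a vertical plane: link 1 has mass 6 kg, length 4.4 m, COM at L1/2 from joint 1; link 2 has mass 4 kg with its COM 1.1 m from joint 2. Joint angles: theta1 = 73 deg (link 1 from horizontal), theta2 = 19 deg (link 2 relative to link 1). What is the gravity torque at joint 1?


Horizontal distance from joint 1 to link-1 COM:
  x_c1 = (L1/2)*cos(t1) = 2.2 * 0.2924 = 0.6432 m
Horizontal distance from joint 1 to link-2 COM:
  x_c2 = L1*cos(t1) + Lc2*cos(t1+t2)
       = 4.4*0.2924 + 1.1*-0.0349 = 1.248 m
tau1 = m1*g*x_c1 + m2*g*x_c2
     = 6*9.81*0.6432 + 4*9.81*1.248
     = 37.8598 + 48.9733
     = 86.8331 Nm


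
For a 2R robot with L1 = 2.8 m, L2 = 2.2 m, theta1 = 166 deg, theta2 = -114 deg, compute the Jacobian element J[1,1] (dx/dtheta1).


J[1,1] = -L1*sin(t1) - L2*sin(t1+t2)
= -2.8*sin(166) - 2.2*sin(52)
= -2.411


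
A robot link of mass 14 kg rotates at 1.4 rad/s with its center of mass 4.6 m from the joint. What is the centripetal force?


F = m * omega^2 * r
= 14 * 1.4^2 * 4.6
= 14 * 1.96 * 4.6
= 126.224 N


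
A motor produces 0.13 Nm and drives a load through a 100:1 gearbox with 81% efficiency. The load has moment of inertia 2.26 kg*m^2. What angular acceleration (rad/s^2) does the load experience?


tau_out = tau_motor * N * eta
= 0.13 * 100 * 0.81 = 10.53 Nm
alpha = tau_out / I = 10.53 / 2.26
= 4.6593 rad/s^2


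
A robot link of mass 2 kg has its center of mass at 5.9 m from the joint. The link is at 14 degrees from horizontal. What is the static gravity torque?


tau = m*g*L*cos(angle)
= 2 * 9.81 * 5.9 * cos(14 deg)
= 2 * 9.81 * 5.9 * 0.9703
= 112.3195 Nm


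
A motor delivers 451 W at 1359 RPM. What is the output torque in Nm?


omega = 1359 * 2*pi/60 = 142.3141 rad/s
tau = P / omega = 451 / 142.3141
= 3.169 Nm


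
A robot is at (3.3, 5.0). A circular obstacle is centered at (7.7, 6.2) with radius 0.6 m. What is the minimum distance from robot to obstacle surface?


center_dist = sqrt((3.3-7.7)^2 + (5.0-6.2)^2)
= sqrt(19.36 + 1.44)
= 4.5607
min_dist = center_dist - radius = 4.5607 - 0.6 = 3.9607 m


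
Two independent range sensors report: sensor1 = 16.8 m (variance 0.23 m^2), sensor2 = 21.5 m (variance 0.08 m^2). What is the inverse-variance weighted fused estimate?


w1 = (1/var1) / (1/var1 + 1/var2)
   = 4.3478 / (4.3478 + 12.5) = 0.2581
w2 = 1 - w1 = 0.7419
fused = w1*s1 + w2*s2 = 4.3355 + 15.9516
= 20.2871 m


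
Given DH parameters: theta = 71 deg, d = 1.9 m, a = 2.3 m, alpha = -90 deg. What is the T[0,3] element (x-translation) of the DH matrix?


T[0,3] = a * cos(theta)
= 2.3 * cos(71 deg)
= 2.3 * 0.3256
= 0.7488


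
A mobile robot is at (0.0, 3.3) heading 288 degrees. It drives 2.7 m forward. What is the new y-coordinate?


y_new = y0 + d*sin(theta)
= 3.3 + 2.7*sin(288)
= 3.3 + -2.5679
= 0.7321


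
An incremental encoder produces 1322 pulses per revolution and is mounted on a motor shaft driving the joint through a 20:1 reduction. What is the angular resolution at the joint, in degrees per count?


counts per rev = 1322
effective counts at joint = 1322 * 20 = 26440
resolution = 360 / 26440
= 0.0136 deg/count


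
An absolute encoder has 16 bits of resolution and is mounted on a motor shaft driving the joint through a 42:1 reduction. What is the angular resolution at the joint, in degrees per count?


counts = 2^16 = 65536
effective counts at joint = 65536 * 42 = 2752512
resolution = 360 / 2752512
= 1.3079e-04 deg/count


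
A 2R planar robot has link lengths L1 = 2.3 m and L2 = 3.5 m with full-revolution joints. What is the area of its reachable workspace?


r_max = L1 + L2 = 5.8 m
r_min = |L1 - L2| = 1.2 m
Area = pi*(r_max^2 - r_min^2)
= pi*(33.64 - 1.44)
= pi * 32.2
= 101.1593 m^2


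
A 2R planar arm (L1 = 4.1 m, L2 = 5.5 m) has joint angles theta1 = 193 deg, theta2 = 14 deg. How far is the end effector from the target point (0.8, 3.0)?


End effector via forward kinematics:
x = L1*cos(t1) + L2*cos(t1+t2) = -8.8955
y = L1*sin(t1) + L2*sin(t1+t2) = -3.4192
Distance to target:
d = sqrt((0.8 - -8.8955)^2 + (3.0 - -3.4192)^2)
= sqrt(94.0018 + 41.2067)
= 11.6279 m


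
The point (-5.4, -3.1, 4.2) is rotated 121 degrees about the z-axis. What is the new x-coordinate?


Rotation about z-axis: x' = x*cos(theta) - y*sin(theta)
= -5.4 * -0.515 - -3.1 * 0.8572
= 5.4384


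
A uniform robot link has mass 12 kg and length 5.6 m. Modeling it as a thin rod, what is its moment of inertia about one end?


I = (1/3) * m * L^2
= (1/3) * 12 * 5.6^2
= 0.333333 * 12 * 31.36
= 125.44 kg*m^2


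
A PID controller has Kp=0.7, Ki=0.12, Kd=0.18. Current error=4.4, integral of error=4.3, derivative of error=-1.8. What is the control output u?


u = Kp*e + Ki*int(e) + Kd*de/dt
= 0.7*4.4 + 0.12*4.3 + 0.18*(-1.8)
= 3.08 + 0.516 + -0.324
= 3.272


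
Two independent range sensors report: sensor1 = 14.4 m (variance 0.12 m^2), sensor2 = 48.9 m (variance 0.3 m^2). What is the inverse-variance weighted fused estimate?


w1 = (1/var1) / (1/var1 + 1/var2)
   = 8.3333 / (8.3333 + 3.3333) = 0.7143
w2 = 1 - w1 = 0.2857
fused = w1*s1 + w2*s2 = 10.2857 + 13.9714
= 24.2571 m


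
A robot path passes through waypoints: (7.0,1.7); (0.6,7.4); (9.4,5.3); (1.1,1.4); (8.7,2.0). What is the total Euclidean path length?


Segment lengths:
  seg1 = sqrt((-6.4)^2 + (5.7)^2) = 8.5703
  seg2 = sqrt((8.8)^2 + (-2.1)^2) = 9.0471
  seg3 = sqrt((-8.3)^2 + (-3.9)^2) = 9.1706
  seg4 = sqrt((7.6)^2 + (0.6)^2) = 7.6236
Total = 34.4116


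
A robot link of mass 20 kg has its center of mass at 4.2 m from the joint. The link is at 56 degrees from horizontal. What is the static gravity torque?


tau = m*g*L*cos(angle)
= 20 * 9.81 * 4.2 * cos(56 deg)
= 20 * 9.81 * 4.2 * 0.5592
= 460.7973 Nm


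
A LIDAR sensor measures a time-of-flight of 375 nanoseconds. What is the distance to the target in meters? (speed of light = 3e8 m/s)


tof = 375 ns = 3.75e-07 s
dist = c * tof / 2
= 3e8 * 3.75e-07 / 2
= 56.25 m


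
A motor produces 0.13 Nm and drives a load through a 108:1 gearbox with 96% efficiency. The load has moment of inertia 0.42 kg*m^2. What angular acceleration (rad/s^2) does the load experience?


tau_out = tau_motor * N * eta
= 0.13 * 108 * 0.96 = 13.4784 Nm
alpha = tau_out / I = 13.4784 / 0.42
= 32.0914 rad/s^2


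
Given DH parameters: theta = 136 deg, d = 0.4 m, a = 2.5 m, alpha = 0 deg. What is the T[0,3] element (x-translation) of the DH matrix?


T[0,3] = a * cos(theta)
= 2.5 * cos(136 deg)
= 2.5 * -0.7193
= -1.7983


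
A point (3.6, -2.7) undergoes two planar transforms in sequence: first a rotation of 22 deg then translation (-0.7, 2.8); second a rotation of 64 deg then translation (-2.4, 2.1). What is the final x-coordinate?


After transform 1:
x1 = cos(22)*3.6 - sin(22)*-2.7 + -0.7 = 3.6493
y1 = sin(22)*3.6 + cos(22)*-2.7 + 2.8 = 1.6452
After transform 2:
x2 = cos(64)*3.6493 - sin(64)*1.6452 + -2.4
= -2.2789


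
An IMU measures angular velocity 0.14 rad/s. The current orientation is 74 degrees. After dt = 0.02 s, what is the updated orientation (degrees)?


delta_theta = w * dt = 0.14 * 0.02 = 0.0028 rad
= 0.1604 deg
theta_new = 74 + 0.1604 = 74.1604 deg


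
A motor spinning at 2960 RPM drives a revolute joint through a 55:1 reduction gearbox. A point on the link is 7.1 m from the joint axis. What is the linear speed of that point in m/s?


omega_motor = 2960 * 2*pi/60 = 309.9705 rad/s
omega_joint = omega_motor / 55 = 5.6358 rad/s
v = omega_joint * r = 5.6358 * 7.1
= 40.0144 m/s


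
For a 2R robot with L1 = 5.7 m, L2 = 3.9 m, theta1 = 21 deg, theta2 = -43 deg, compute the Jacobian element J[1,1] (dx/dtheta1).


J[1,1] = -L1*sin(t1) - L2*sin(t1+t2)
= -5.7*sin(21) - 3.9*sin(-22)
= -0.5817


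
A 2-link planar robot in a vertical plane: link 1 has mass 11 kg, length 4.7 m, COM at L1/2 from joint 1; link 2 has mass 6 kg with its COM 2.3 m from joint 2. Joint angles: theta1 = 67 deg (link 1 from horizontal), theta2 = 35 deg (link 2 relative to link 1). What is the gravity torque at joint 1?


Horizontal distance from joint 1 to link-1 COM:
  x_c1 = (L1/2)*cos(t1) = 2.35 * 0.3907 = 0.9182 m
Horizontal distance from joint 1 to link-2 COM:
  x_c2 = L1*cos(t1) + Lc2*cos(t1+t2)
       = 4.7*0.3907 + 2.3*-0.2079 = 1.3582 m
tau1 = m1*g*x_c1 + m2*g*x_c2
     = 11*9.81*0.9182 + 6*9.81*1.3582
     = 99.0849 + 79.946
     = 179.0309 Nm


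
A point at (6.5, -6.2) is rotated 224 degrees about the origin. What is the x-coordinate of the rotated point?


x' = x*cos(theta) - y*sin(theta)
cos(224 deg) = -0.7193, sin(224 deg) = -0.6947
x' = 6.5 * -0.7193 - -6.2 * -0.6947
= -4.6757 - 4.3069
= -8.9826


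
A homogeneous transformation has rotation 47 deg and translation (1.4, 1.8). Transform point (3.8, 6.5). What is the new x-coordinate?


x' = cos(theta)*px - sin(theta)*py + tx
= 0.682*3.8 - 0.7314*6.5 + 1.4
= -0.7622


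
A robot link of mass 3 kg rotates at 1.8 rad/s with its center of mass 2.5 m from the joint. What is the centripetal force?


F = m * omega^2 * r
= 3 * 1.8^2 * 2.5
= 3 * 3.24 * 2.5
= 24.3 N


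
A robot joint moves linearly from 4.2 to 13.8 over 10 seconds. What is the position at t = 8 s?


s = t/T = 8/10 = 0.8
p(t) = p0 + (pf-p0)*s
= 4.2 + (13.8 - 4.2) * 0.8
= 11.88


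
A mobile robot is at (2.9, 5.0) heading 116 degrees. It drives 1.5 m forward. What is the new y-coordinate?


y_new = y0 + d*sin(theta)
= 5.0 + 1.5*sin(116)
= 5.0 + 1.3482
= 6.3482


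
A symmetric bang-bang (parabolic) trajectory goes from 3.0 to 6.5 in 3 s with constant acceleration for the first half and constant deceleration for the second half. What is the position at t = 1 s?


Symmetric rest-to-rest: each phase covers (pf-p0)/2 in time T/2. 0.5*a*(T/2)^2 = (pf-p0)/2 => a = 4*(pf-p0)/T^2
a = 4*(6.5-3.0)/3^2 = 1.5556
t = 1 is in the acceleration phase (t <= T/2).
p = p0 + 0.5*a*t^2 = 3.0 + 0.5*1.5556*1^2
= 3.7778


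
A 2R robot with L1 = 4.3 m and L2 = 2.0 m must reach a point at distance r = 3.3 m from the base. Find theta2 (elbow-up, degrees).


cos(theta2) = (r^2 - L1^2 - L2^2) / (2*L1*L2)
cos(theta2) = (10.89 - 18.49 - 4.0) / 17.2
cos(theta2) = -0.674419
theta2 = 132.409 degrees


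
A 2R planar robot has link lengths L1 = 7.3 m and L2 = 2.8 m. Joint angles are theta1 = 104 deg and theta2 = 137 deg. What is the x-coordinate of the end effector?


Convert angles to radians: theta1 = 1.8151, theta2 = 2.3911
x = L1*cos(theta1) + L2*cos(theta1+theta2)
x = -1.766 + -1.3575
x = -3.1235


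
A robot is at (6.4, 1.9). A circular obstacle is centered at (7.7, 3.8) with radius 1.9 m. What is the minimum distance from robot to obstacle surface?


center_dist = sqrt((6.4-7.7)^2 + (1.9-3.8)^2)
= sqrt(1.69 + 3.61)
= 2.3022
min_dist = center_dist - radius = 2.3022 - 1.9 = 0.4022 m


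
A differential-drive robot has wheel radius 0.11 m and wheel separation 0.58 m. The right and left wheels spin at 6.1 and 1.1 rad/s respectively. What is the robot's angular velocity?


vR = r*wR = 0.11*6.1 = 0.671 m/s
vL = r*wL = 0.11*1.1 = 0.121 m/s
v = (vR+vL)/2 = 0.396 m/s
omega = (vR-vL)/L = 0.9483 rad/s
angular velocity = 0.9483 rad/s


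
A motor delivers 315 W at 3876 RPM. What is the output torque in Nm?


omega = 3876 * 2*pi/60 = 405.8938 rad/s
tau = P / omega = 315 / 405.8938
= 0.7761 Nm


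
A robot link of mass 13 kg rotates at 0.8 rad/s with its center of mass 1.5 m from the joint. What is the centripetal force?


F = m * omega^2 * r
= 13 * 0.8^2 * 1.5
= 13 * 0.64 * 1.5
= 12.48 N


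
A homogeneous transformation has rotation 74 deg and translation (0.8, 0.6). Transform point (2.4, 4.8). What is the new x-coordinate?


x' = cos(theta)*px - sin(theta)*py + tx
= 0.2756*2.4 - 0.9613*4.8 + 0.8
= -3.1525


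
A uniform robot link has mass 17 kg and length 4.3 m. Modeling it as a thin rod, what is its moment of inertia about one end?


I = (1/3) * m * L^2
= (1/3) * 17 * 4.3^2
= 0.333333 * 17 * 18.49
= 104.7767 kg*m^2


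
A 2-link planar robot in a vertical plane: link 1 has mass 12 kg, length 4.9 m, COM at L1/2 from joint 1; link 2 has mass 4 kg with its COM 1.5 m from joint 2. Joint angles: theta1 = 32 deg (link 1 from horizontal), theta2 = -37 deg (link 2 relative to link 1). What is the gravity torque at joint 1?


Horizontal distance from joint 1 to link-1 COM:
  x_c1 = (L1/2)*cos(t1) = 2.45 * 0.848 = 2.0777 m
Horizontal distance from joint 1 to link-2 COM:
  x_c2 = L1*cos(t1) + Lc2*cos(t1+t2)
       = 4.9*0.848 + 1.5*0.9962 = 5.6497 m
tau1 = m1*g*x_c1 + m2*g*x_c2
     = 12*9.81*2.0777 + 4*9.81*5.6497
     = 244.5889 + 221.6953
     = 466.2843 Nm


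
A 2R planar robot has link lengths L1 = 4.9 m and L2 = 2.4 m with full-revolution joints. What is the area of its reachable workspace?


r_max = L1 + L2 = 7.3 m
r_min = |L1 - L2| = 2.5 m
Area = pi*(r_max^2 - r_min^2)
= pi*(53.29 - 6.25)
= pi * 47.04
= 147.7805 m^2


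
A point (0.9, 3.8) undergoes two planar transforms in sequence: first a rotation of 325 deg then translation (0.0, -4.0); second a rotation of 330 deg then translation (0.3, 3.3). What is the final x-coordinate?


After transform 1:
x1 = cos(325)*0.9 - sin(325)*3.8 + 0.0 = 2.9168
y1 = sin(325)*0.9 + cos(325)*3.8 + -4.0 = -1.4034
After transform 2:
x2 = cos(330)*2.9168 - sin(330)*-1.4034 + 0.3
= 2.1243


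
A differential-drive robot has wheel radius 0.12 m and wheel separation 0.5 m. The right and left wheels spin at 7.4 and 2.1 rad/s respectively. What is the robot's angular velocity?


vR = r*wR = 0.12*7.4 = 0.888 m/s
vL = r*wL = 0.12*2.1 = 0.252 m/s
v = (vR+vL)/2 = 0.57 m/s
omega = (vR-vL)/L = 1.272 rad/s
angular velocity = 1.272 rad/s


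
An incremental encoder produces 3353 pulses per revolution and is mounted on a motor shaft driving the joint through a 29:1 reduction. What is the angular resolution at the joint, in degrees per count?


counts per rev = 3353
effective counts at joint = 3353 * 29 = 97237
resolution = 360 / 97237
= 0.0037 deg/count


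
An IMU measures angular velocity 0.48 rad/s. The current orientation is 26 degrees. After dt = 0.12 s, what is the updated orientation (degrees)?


delta_theta = w * dt = 0.48 * 0.12 = 0.0576 rad
= 3.3002 deg
theta_new = 26 + 3.3002 = 29.3002 deg


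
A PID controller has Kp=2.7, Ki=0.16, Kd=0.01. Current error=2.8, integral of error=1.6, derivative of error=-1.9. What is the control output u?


u = Kp*e + Ki*int(e) + Kd*de/dt
= 2.7*2.8 + 0.16*1.6 + 0.01*(-1.9)
= 7.56 + 0.256 + -0.019
= 7.797


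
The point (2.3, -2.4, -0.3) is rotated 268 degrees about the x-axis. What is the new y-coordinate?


Rotation about x-axis: y' = y*cos(theta) - z*sin(theta)
= -2.4 * -0.0349 - -0.3 * -0.9994
= -0.2161


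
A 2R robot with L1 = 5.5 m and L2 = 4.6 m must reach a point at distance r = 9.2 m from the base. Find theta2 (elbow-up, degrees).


cos(theta2) = (r^2 - L1^2 - L2^2) / (2*L1*L2)
cos(theta2) = (84.64 - 30.25 - 21.16) / 50.6
cos(theta2) = 0.656719
theta2 = 48.9498 degrees


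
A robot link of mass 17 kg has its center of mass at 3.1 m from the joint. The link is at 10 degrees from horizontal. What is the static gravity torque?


tau = m*g*L*cos(angle)
= 17 * 9.81 * 3.1 * cos(10 deg)
= 17 * 9.81 * 3.1 * 0.9848
= 509.1328 Nm


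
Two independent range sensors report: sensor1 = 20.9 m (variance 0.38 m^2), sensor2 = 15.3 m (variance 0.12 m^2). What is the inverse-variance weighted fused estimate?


w1 = (1/var1) / (1/var1 + 1/var2)
   = 2.6316 / (2.6316 + 8.3333) = 0.24
w2 = 1 - w1 = 0.76
fused = w1*s1 + w2*s2 = 5.016 + 11.628
= 16.644 m


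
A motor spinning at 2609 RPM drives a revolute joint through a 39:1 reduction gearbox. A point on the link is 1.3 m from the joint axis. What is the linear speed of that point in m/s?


omega_motor = 2609 * 2*pi/60 = 273.2138 rad/s
omega_joint = omega_motor / 39 = 7.0055 rad/s
v = omega_joint * r = 7.0055 * 1.3
= 9.1071 m/s


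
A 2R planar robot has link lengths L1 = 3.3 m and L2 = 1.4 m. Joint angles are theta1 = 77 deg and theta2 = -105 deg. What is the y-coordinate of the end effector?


Convert angles to radians: theta1 = 1.3439, theta2 = -1.8326
y = L1*sin(theta1) + L2*sin(theta1+theta2)
y = 3.2154 + -0.6573
y = 2.5582


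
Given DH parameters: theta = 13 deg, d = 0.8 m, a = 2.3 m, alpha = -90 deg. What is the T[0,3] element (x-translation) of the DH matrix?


T[0,3] = a * cos(theta)
= 2.3 * cos(13 deg)
= 2.3 * 0.9744
= 2.2411


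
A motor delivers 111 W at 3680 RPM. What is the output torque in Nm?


omega = 3680 * 2*pi/60 = 385.3687 rad/s
tau = P / omega = 111 / 385.3687
= 0.288 Nm


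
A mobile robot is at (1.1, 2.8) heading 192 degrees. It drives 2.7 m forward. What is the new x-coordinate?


x_new = x0 + d*cos(theta)
= 1.1 + 2.7*cos(192)
= 1.1 + -2.641
= -1.541


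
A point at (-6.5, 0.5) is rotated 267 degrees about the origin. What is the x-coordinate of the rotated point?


x' = x*cos(theta) - y*sin(theta)
cos(267 deg) = -0.0523, sin(267 deg) = -0.9986
x' = -6.5 * -0.0523 - 0.5 * -0.9986
= 0.3402 - -0.4993
= 0.8395


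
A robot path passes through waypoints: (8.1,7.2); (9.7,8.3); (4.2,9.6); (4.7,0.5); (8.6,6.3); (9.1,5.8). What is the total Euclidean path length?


Segment lengths:
  seg1 = sqrt((1.6)^2 + (1.1)^2) = 1.9416
  seg2 = sqrt((-5.5)^2 + (1.3)^2) = 5.6515
  seg3 = sqrt((0.5)^2 + (-9.1)^2) = 9.1137
  seg4 = sqrt((3.9)^2 + (5.8)^2) = 6.9893
  seg5 = sqrt((0.5)^2 + (-0.5)^2) = 0.7071
Total = 24.4033


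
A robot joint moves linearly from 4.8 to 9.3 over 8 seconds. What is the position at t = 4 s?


s = t/T = 4/8 = 0.5
p(t) = p0 + (pf-p0)*s
= 4.8 + (9.3 - 4.8) * 0.5
= 7.05


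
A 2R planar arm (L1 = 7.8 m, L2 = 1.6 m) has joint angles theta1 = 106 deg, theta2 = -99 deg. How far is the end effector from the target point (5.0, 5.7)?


End effector via forward kinematics:
x = L1*cos(t1) + L2*cos(t1+t2) = -0.5619
y = L1*sin(t1) + L2*sin(t1+t2) = 7.6928
Distance to target:
d = sqrt((5.0 - -0.5619)^2 + (5.7 - 7.6928)^2)
= sqrt(30.9347 + 3.9714)
= 5.9081 m


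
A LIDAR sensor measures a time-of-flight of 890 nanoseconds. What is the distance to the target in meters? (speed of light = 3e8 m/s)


tof = 890 ns = 8.9e-07 s
dist = c * tof / 2
= 3e8 * 8.9e-07 / 2
= 133.5 m


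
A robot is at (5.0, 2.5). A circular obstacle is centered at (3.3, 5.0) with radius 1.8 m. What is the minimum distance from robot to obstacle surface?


center_dist = sqrt((5.0-3.3)^2 + (2.5-5.0)^2)
= sqrt(2.89 + 6.25)
= 3.0232
min_dist = center_dist - radius = 3.0232 - 1.8 = 1.2232 m


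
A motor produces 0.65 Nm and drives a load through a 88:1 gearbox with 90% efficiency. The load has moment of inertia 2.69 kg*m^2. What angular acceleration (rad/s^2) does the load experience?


tau_out = tau_motor * N * eta
= 0.65 * 88 * 0.9 = 51.48 Nm
alpha = tau_out / I = 51.48 / 2.69
= 19.1375 rad/s^2


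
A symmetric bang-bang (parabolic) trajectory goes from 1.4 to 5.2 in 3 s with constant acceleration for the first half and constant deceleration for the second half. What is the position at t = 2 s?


Symmetric rest-to-rest: each phase covers (pf-p0)/2 in time T/2. 0.5*a*(T/2)^2 = (pf-p0)/2 => a = 4*(pf-p0)/T^2
a = 4*(5.2-1.4)/3^2 = 1.6889
t = 2 is in the deceleration phase (t > T/2).
p = pf - 0.5*a*(T-t)^2 = 5.2 - 0.5*1.6889*1^2
= 4.3556


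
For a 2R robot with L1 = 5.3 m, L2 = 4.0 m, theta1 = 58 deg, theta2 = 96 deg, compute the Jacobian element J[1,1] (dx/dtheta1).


J[1,1] = -L1*sin(t1) - L2*sin(t1+t2)
= -5.3*sin(58) - 4.0*sin(154)
= -6.2481


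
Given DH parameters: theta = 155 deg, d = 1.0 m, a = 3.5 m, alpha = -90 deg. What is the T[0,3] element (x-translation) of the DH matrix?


T[0,3] = a * cos(theta)
= 3.5 * cos(155 deg)
= 3.5 * -0.9063
= -3.1721


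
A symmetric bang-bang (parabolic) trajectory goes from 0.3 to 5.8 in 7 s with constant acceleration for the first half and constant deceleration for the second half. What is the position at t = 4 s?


Symmetric rest-to-rest: each phase covers (pf-p0)/2 in time T/2. 0.5*a*(T/2)^2 = (pf-p0)/2 => a = 4*(pf-p0)/T^2
a = 4*(5.8-0.3)/7^2 = 0.449
t = 4 is in the deceleration phase (t > T/2).
p = pf - 0.5*a*(T-t)^2 = 5.8 - 0.5*0.449*3^2
= 3.7796


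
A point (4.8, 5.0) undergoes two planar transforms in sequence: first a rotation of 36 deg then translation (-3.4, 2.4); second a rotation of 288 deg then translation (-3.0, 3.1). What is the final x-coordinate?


After transform 1:
x1 = cos(36)*4.8 - sin(36)*5.0 + -3.4 = -2.4556
y1 = sin(36)*4.8 + cos(36)*5.0 + 2.4 = 9.2665
After transform 2:
x2 = cos(288)*-2.4556 - sin(288)*9.2665 + -3.0
= 5.0541


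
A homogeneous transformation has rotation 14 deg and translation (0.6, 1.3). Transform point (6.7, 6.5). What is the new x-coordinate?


x' = cos(theta)*px - sin(theta)*py + tx
= 0.9703*6.7 - 0.2419*6.5 + 0.6
= 5.5285


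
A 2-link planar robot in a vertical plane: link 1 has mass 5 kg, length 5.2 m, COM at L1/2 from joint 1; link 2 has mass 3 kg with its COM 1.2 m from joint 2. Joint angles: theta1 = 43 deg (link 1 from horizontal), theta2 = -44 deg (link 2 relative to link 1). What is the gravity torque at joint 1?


Horizontal distance from joint 1 to link-1 COM:
  x_c1 = (L1/2)*cos(t1) = 2.6 * 0.7314 = 1.9015 m
Horizontal distance from joint 1 to link-2 COM:
  x_c2 = L1*cos(t1) + Lc2*cos(t1+t2)
       = 5.2*0.7314 + 1.2*0.9998 = 5.0029 m
tau1 = m1*g*x_c1 + m2*g*x_c2
     = 5*9.81*1.9015 + 3*9.81*5.0029
     = 93.2695 + 147.2341
     = 240.5036 Nm


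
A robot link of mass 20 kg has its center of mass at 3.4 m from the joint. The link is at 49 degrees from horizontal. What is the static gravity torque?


tau = m*g*L*cos(angle)
= 20 * 9.81 * 3.4 * cos(49 deg)
= 20 * 9.81 * 3.4 * 0.6561
= 437.6439 Nm


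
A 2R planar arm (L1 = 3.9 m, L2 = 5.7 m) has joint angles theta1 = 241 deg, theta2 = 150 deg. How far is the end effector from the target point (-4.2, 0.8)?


End effector via forward kinematics:
x = L1*cos(t1) + L2*cos(t1+t2) = 2.9951
y = L1*sin(t1) + L2*sin(t1+t2) = -0.4753
Distance to target:
d = sqrt((-4.2 - 2.9951)^2 + (0.8 - -0.4753)^2)
= sqrt(51.7694 + 1.6264)
= 7.3072 m


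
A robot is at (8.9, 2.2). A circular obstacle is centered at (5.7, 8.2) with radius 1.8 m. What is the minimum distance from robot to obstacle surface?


center_dist = sqrt((8.9-5.7)^2 + (2.2-8.2)^2)
= sqrt(10.24 + 36.0)
= 6.8
min_dist = center_dist - radius = 6.8 - 1.8 = 5.0 m


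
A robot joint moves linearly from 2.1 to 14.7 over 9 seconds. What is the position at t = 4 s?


s = t/T = 4/9 = 0.4444
p(t) = p0 + (pf-p0)*s
= 2.1 + (14.7 - 2.1) * 0.4444
= 7.7


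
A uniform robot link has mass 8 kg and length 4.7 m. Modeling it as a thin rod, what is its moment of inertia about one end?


I = (1/3) * m * L^2
= (1/3) * 8 * 4.7^2
= 0.333333 * 8 * 22.09
= 58.9067 kg*m^2


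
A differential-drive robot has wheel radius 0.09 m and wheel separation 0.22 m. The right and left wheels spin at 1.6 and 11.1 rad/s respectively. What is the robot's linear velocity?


vR = r*wR = 0.09*1.6 = 0.144 m/s
vL = r*wL = 0.09*11.1 = 0.999 m/s
v = (vR+vL)/2 = 0.5715 m/s
omega = (vR-vL)/L = -3.8864 rad/s
linear velocity = 0.5715 m/s


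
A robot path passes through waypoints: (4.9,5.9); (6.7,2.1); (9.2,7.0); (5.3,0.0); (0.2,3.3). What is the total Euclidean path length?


Segment lengths:
  seg1 = sqrt((1.8)^2 + (-3.8)^2) = 4.2048
  seg2 = sqrt((2.5)^2 + (4.9)^2) = 5.5009
  seg3 = sqrt((-3.9)^2 + (-7.0)^2) = 8.0131
  seg4 = sqrt((-5.1)^2 + (3.3)^2) = 6.0745
Total = 23.7933


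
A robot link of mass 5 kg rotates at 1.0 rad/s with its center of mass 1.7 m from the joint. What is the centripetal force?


F = m * omega^2 * r
= 5 * 1.0^2 * 1.7
= 5 * 1.0 * 1.7
= 8.5 N


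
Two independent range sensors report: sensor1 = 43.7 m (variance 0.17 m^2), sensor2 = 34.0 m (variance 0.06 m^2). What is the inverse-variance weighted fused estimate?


w1 = (1/var1) / (1/var1 + 1/var2)
   = 5.8824 / (5.8824 + 16.6667) = 0.2609
w2 = 1 - w1 = 0.7391
fused = w1*s1 + w2*s2 = 11.4 + 25.1304
= 36.5304 m


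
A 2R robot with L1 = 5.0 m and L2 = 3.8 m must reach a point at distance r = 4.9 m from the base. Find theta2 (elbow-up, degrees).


cos(theta2) = (r^2 - L1^2 - L2^2) / (2*L1*L2)
cos(theta2) = (24.01 - 25.0 - 14.44) / 38.0
cos(theta2) = -0.406053
theta2 = 113.9571 degrees


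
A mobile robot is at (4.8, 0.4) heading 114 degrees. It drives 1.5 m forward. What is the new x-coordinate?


x_new = x0 + d*cos(theta)
= 4.8 + 1.5*cos(114)
= 4.8 + -0.6101
= 4.1899


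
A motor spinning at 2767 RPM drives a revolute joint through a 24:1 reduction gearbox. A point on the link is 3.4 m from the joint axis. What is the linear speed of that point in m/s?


omega_motor = 2767 * 2*pi/60 = 289.7596 rad/s
omega_joint = omega_motor / 24 = 12.0733 rad/s
v = omega_joint * r = 12.0733 * 3.4
= 41.0493 m/s


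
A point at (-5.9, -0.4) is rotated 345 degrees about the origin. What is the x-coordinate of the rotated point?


x' = x*cos(theta) - y*sin(theta)
cos(345 deg) = 0.9659, sin(345 deg) = -0.2588
x' = -5.9 * 0.9659 - -0.4 * -0.2588
= -5.699 - 0.1035
= -5.8025


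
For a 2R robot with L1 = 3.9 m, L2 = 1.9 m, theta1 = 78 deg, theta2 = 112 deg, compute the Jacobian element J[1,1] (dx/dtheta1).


J[1,1] = -L1*sin(t1) - L2*sin(t1+t2)
= -3.9*sin(78) - 1.9*sin(190)
= -3.4848


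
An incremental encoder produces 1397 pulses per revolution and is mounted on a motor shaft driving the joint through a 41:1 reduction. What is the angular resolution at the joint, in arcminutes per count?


counts per rev = 1397
effective counts at joint = 1397 * 41 = 57277
resolution = 360*60 / 57277
= 0.3771 arcmin/count


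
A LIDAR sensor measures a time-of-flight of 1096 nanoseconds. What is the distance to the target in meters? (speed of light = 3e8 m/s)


tof = 1096 ns = 1.096e-06 s
dist = c * tof / 2
= 3e8 * 1.096e-06 / 2
= 164.4 m


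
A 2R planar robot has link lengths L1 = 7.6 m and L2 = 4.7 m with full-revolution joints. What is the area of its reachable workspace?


r_max = L1 + L2 = 12.3 m
r_min = |L1 - L2| = 2.9 m
Area = pi*(r_max^2 - r_min^2)
= pi*(151.29 - 8.41)
= pi * 142.88
= 448.8708 m^2


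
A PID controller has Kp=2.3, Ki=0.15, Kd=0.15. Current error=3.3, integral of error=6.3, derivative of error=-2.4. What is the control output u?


u = Kp*e + Ki*int(e) + Kd*de/dt
= 2.3*3.3 + 0.15*6.3 + 0.15*(-2.4)
= 7.59 + 0.945 + -0.36
= 8.175


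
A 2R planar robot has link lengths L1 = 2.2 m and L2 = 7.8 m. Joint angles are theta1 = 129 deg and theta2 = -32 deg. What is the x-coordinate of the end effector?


Convert angles to radians: theta1 = 2.2515, theta2 = -0.5585
x = L1*cos(theta1) + L2*cos(theta1+theta2)
x = -1.3845 + -0.9506
x = -2.3351


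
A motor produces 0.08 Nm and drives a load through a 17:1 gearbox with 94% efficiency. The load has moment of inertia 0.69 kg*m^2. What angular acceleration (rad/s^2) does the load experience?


tau_out = tau_motor * N * eta
= 0.08 * 17 * 0.94 = 1.2784 Nm
alpha = tau_out / I = 1.2784 / 0.69
= 1.8528 rad/s^2


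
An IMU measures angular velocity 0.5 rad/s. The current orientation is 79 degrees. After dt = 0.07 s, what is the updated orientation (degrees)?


delta_theta = w * dt = 0.5 * 0.07 = 0.035 rad
= 2.0054 deg
theta_new = 79 + 2.0054 = 81.0054 deg


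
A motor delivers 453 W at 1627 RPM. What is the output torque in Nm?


omega = 1627 * 2*pi/60 = 170.379 rad/s
tau = P / omega = 453 / 170.379
= 2.6588 Nm


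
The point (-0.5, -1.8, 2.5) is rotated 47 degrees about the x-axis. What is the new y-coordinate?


Rotation about x-axis: y' = y*cos(theta) - z*sin(theta)
= -1.8 * 0.682 - 2.5 * 0.7314
= -3.056


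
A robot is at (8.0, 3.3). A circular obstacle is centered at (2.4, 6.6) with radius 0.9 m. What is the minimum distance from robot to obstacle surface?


center_dist = sqrt((8.0-2.4)^2 + (3.3-6.6)^2)
= sqrt(31.36 + 10.89)
= 6.5
min_dist = center_dist - radius = 6.5 - 0.9 = 5.6 m


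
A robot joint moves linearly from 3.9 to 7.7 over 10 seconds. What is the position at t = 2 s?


s = t/T = 2/10 = 0.2
p(t) = p0 + (pf-p0)*s
= 3.9 + (7.7 - 3.9) * 0.2
= 4.66


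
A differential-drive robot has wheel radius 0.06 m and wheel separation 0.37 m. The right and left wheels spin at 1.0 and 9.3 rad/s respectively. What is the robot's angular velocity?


vR = r*wR = 0.06*1.0 = 0.06 m/s
vL = r*wL = 0.06*9.3 = 0.558 m/s
v = (vR+vL)/2 = 0.309 m/s
omega = (vR-vL)/L = -1.3459 rad/s
angular velocity = -1.3459 rad/s


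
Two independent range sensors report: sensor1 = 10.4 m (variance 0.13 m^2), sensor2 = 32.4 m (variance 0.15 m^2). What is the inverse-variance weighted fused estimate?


w1 = (1/var1) / (1/var1 + 1/var2)
   = 7.6923 / (7.6923 + 6.6667) = 0.5357
w2 = 1 - w1 = 0.4643
fused = w1*s1 + w2*s2 = 5.5714 + 15.0429
= 20.6143 m


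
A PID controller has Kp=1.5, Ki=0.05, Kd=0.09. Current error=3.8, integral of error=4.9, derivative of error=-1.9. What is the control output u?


u = Kp*e + Ki*int(e) + Kd*de/dt
= 1.5*3.8 + 0.05*4.9 + 0.09*(-1.9)
= 5.7 + 0.245 + -0.171
= 5.774


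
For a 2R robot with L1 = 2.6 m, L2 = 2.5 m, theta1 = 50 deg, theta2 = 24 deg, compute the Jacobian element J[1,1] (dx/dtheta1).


J[1,1] = -L1*sin(t1) - L2*sin(t1+t2)
= -2.6*sin(50) - 2.5*sin(74)
= -4.3949


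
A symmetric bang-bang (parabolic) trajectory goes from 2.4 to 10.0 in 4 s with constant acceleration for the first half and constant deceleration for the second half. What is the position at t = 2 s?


Symmetric rest-to-rest: each phase covers (pf-p0)/2 in time T/2. 0.5*a*(T/2)^2 = (pf-p0)/2 => a = 4*(pf-p0)/T^2
a = 4*(10.0-2.4)/4^2 = 1.9
t = 2 is in the acceleration phase (t <= T/2).
p = p0 + 0.5*a*t^2 = 2.4 + 0.5*1.9*2^2
= 6.2


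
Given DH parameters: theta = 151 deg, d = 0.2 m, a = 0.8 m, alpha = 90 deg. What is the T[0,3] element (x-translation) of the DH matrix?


T[0,3] = a * cos(theta)
= 0.8 * cos(151 deg)
= 0.8 * -0.8746
= -0.6997


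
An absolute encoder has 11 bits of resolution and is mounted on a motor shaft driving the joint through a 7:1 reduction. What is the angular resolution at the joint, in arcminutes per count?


counts = 2^11 = 2048
effective counts at joint = 2048 * 7 = 14336
resolution = 360*60 / 14336
= 1.5067 arcmin/count


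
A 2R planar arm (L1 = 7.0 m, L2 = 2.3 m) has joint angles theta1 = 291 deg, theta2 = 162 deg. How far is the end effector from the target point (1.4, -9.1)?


End effector via forward kinematics:
x = L1*cos(t1) + L2*cos(t1+t2) = 2.3882
y = L1*sin(t1) + L2*sin(t1+t2) = -4.2382
Distance to target:
d = sqrt((1.4 - 2.3882)^2 + (-9.1 - -4.2382)^2)
= sqrt(0.9765 + 23.637)
= 4.9612 m


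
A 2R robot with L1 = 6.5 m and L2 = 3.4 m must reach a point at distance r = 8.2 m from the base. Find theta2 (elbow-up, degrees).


cos(theta2) = (r^2 - L1^2 - L2^2) / (2*L1*L2)
cos(theta2) = (67.24 - 42.25 - 11.56) / 44.2
cos(theta2) = 0.303846
theta2 = 72.3112 degrees


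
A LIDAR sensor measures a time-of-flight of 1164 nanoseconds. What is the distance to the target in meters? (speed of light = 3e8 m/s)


tof = 1164 ns = 1.164e-06 s
dist = c * tof / 2
= 3e8 * 1.164e-06 / 2
= 174.6 m


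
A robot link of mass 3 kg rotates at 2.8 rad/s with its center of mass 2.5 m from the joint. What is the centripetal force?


F = m * omega^2 * r
= 3 * 2.8^2 * 2.5
= 3 * 7.84 * 2.5
= 58.8 N


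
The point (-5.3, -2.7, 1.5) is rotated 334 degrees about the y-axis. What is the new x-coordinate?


Rotation about y-axis: x' = x*cos(theta) + z*sin(theta)
= -5.3 * 0.8988 + 1.5 * -0.4384
= -5.4212


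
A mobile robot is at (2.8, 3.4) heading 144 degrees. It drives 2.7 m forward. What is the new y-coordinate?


y_new = y0 + d*sin(theta)
= 3.4 + 2.7*sin(144)
= 3.4 + 1.587
= 4.987


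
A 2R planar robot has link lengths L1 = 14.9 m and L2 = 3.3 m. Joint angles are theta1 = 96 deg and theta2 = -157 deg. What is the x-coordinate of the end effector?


Convert angles to radians: theta1 = 1.6755, theta2 = -2.7402
x = L1*cos(theta1) + L2*cos(theta1+theta2)
x = -1.5575 + 1.5999
x = 0.0424


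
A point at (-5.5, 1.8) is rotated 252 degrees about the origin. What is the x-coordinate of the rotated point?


x' = x*cos(theta) - y*sin(theta)
cos(252 deg) = -0.309, sin(252 deg) = -0.9511
x' = -5.5 * -0.309 - 1.8 * -0.9511
= 1.6996 - -1.7119
= 3.4115


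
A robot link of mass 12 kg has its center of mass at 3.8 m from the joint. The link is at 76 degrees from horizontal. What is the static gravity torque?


tau = m*g*L*cos(angle)
= 12 * 9.81 * 3.8 * cos(76 deg)
= 12 * 9.81 * 3.8 * 0.2419
= 108.2204 Nm


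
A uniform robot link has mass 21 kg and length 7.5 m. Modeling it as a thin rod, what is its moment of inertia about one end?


I = (1/3) * m * L^2
= (1/3) * 21 * 7.5^2
= 0.333333 * 21 * 56.25
= 393.75 kg*m^2


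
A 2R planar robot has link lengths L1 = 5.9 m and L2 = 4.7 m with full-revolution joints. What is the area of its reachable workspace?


r_max = L1 + L2 = 10.6 m
r_min = |L1 - L2| = 1.2 m
Area = pi*(r_max^2 - r_min^2)
= pi*(112.36 - 1.44)
= pi * 110.92
= 348.4655 m^2


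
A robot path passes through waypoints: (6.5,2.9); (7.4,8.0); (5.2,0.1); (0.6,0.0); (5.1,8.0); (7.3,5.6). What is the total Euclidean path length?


Segment lengths:
  seg1 = sqrt((0.9)^2 + (5.1)^2) = 5.1788
  seg2 = sqrt((-2.2)^2 + (-7.9)^2) = 8.2006
  seg3 = sqrt((-4.6)^2 + (-0.1)^2) = 4.6011
  seg4 = sqrt((4.5)^2 + (8.0)^2) = 9.1788
  seg5 = sqrt((2.2)^2 + (-2.4)^2) = 3.2558
Total = 30.415


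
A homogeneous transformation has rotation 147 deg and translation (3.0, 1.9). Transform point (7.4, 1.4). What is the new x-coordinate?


x' = cos(theta)*px - sin(theta)*py + tx
= -0.8387*7.4 - 0.5446*1.4 + 3.0
= -3.9687


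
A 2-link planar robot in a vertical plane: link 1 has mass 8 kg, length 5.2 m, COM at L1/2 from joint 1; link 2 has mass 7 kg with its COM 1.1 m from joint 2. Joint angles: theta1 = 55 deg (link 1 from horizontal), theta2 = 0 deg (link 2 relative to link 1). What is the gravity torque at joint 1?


Horizontal distance from joint 1 to link-1 COM:
  x_c1 = (L1/2)*cos(t1) = 2.6 * 0.5736 = 1.4913 m
Horizontal distance from joint 1 to link-2 COM:
  x_c2 = L1*cos(t1) + Lc2*cos(t1+t2)
       = 5.2*0.5736 + 1.1*0.5736 = 3.6135 m
tau1 = m1*g*x_c1 + m2*g*x_c2
     = 8*9.81*1.4913 + 7*9.81*3.6135
     = 117.0371 + 248.1412
     = 365.1783 Nm


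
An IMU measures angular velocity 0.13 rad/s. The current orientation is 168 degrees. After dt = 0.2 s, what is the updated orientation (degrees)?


delta_theta = w * dt = 0.13 * 0.2 = 0.026 rad
= 1.4897 deg
theta_new = 168 + 1.4897 = 169.4897 deg


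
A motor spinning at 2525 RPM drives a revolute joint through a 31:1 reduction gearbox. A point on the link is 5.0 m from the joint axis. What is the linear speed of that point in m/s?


omega_motor = 2525 * 2*pi/60 = 264.4174 rad/s
omega_joint = omega_motor / 31 = 8.5296 rad/s
v = omega_joint * r = 8.5296 * 5.0
= 42.648 m/s


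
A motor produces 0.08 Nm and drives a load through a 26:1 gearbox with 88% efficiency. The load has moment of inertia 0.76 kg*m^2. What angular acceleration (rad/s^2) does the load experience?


tau_out = tau_motor * N * eta
= 0.08 * 26 * 0.88 = 1.8304 Nm
alpha = tau_out / I = 1.8304 / 0.76
= 2.4084 rad/s^2


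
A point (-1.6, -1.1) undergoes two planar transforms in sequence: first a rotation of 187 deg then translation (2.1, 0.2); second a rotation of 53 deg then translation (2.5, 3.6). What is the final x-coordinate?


After transform 1:
x1 = cos(187)*-1.6 - sin(187)*-1.1 + 2.1 = 3.554
y1 = sin(187)*-1.6 + cos(187)*-1.1 + 0.2 = 1.4868
After transform 2:
x2 = cos(53)*3.554 - sin(53)*1.4868 + 2.5
= 3.4515


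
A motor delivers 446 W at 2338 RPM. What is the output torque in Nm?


omega = 2338 * 2*pi/60 = 244.8348 rad/s
tau = P / omega = 446 / 244.8348
= 1.8216 Nm


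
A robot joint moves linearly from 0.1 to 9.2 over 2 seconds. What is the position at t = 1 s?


s = t/T = 1/2 = 0.5
p(t) = p0 + (pf-p0)*s
= 0.1 + (9.2 - 0.1) * 0.5
= 4.65


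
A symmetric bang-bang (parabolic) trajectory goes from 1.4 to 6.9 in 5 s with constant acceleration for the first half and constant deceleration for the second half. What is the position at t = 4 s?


Symmetric rest-to-rest: each phase covers (pf-p0)/2 in time T/2. 0.5*a*(T/2)^2 = (pf-p0)/2 => a = 4*(pf-p0)/T^2
a = 4*(6.9-1.4)/5^2 = 0.88
t = 4 is in the deceleration phase (t > T/2).
p = pf - 0.5*a*(T-t)^2 = 6.9 - 0.5*0.88*1^2
= 6.46


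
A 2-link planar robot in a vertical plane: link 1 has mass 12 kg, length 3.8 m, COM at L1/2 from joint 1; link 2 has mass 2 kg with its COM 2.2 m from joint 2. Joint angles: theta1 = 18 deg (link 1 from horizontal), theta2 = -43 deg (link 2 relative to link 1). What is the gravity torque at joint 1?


Horizontal distance from joint 1 to link-1 COM:
  x_c1 = (L1/2)*cos(t1) = 1.9 * 0.9511 = 1.807 m
Horizontal distance from joint 1 to link-2 COM:
  x_c2 = L1*cos(t1) + Lc2*cos(t1+t2)
       = 3.8*0.9511 + 2.2*0.9063 = 5.6079 m
tau1 = m1*g*x_c1 + m2*g*x_c2
     = 12*9.81*1.807 + 2*9.81*5.6079
     = 212.7209 + 110.0268
     = 322.7477 Nm


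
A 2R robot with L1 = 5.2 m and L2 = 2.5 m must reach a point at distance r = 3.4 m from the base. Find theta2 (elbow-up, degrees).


cos(theta2) = (r^2 - L1^2 - L2^2) / (2*L1*L2)
cos(theta2) = (11.56 - 27.04 - 6.25) / 26.0
cos(theta2) = -0.835769
theta2 = 146.696 degrees


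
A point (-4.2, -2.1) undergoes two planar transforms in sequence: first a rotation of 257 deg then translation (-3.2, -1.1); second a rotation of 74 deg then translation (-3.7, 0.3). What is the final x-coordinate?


After transform 1:
x1 = cos(257)*-4.2 - sin(257)*-2.1 + -3.2 = -4.3014
y1 = sin(257)*-4.2 + cos(257)*-2.1 + -1.1 = 3.4648
After transform 2:
x2 = cos(74)*-4.3014 - sin(74)*3.4648 + -3.7
= -8.2162
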